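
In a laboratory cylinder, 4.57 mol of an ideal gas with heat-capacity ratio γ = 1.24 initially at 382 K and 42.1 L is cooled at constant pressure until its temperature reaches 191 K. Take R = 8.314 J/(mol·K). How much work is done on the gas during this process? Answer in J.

7260 J

P₁ = nRT₁/V₁ = 4.57×8.314×382/42.1 = 345 kPa.
Isobaric: P stays 345 kPa; V/T = const ⇒ T₂ = 191 K, V₂ = 21.1 L.
W = PΔV = 345×(21.1−42.1) kPa·L = -7260 J.
Work done on the gas = −W_by = 7260 J.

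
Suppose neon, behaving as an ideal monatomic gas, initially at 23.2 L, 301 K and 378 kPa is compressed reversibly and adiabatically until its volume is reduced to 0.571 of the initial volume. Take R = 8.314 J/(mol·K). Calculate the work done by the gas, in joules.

-5960 J

n = P₁V₁/(RT₁) = 378×23.2/(8.314×301) = 3.50 mol.
Adiabatic: TV^(γ−1) = const ⇒ T₂ = 301×(1.75)^0.667 = 437 K; PV^γ = const ⇒ P₂ = 962 kPa.
ΔU = nCvΔT = 3.50×12.5×(437−301) = 5960 J.
Q = 0 for an adiabatic process, so W = −ΔU = -5960 J.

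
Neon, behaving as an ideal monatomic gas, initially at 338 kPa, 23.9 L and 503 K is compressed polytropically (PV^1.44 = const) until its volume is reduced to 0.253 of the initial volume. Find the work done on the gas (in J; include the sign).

15300 J

n = P₁V₁/(RT₁) = 338×23.9/(8.314×503) = 1.93 mol.
Polytropic n=1.44: T₂ = T₁(V₁/V₂)^(n−1) = 503×(3.95)^0.44 = 921 K; P₂ = P₁(V₁/V₂)^n = 2450 kPa.
W = (P₁V₁−P₂V₂)/(n−1) = (338×23.9−2450×6.05)/0.44 = -15300 J.
Work done on the gas = −W_by = 15300 J.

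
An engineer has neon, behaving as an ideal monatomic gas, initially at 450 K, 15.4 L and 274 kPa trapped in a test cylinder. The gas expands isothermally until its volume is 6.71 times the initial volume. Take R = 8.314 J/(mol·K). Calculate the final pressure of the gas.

40.8 kPa

Isothermal: T stays 450 K; PV = const ⇒ V₂ = 103 L, P₂ = 40.8 kPa.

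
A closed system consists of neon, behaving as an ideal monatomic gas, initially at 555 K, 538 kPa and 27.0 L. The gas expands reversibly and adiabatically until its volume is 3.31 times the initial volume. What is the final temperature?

Adiabatic: TV^(γ−1) = const ⇒ T₂ = 555×(0.302)^0.667 = 250 K; PV^γ = const ⇒ P₂ = 73.2 kPa.

250 K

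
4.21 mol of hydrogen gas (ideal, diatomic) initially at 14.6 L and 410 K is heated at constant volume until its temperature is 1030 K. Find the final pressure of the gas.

P₁ = nRT₁/V₁ = 4.21×8.314×410/14.6 = 983 kPa.
Isochoric: V stays 14.6 L; P/T = const ⇒ T₂ = 1030 K, P₂ = 2470 kPa.

2470 kPa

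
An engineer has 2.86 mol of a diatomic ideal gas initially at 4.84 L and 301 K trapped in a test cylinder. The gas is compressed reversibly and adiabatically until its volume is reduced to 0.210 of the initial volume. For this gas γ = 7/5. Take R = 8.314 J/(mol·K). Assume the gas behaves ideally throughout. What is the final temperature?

562 K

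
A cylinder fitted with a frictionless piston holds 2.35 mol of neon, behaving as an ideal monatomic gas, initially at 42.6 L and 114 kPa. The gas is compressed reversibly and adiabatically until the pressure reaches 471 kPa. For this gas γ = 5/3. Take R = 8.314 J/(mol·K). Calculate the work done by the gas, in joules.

-5560 J

T₁ = P₁V₁/(nR) = 114×42.6/(2.35×8.314) = 249 K.
Adiabatic: T₂/T₁ = (P₂/P₁)^((γ−1)/γ) ⇒ T₂ = 249×(4.13)^0.400 = 438 K; V₂ = 18.2 L.
ΔU = nCvΔT = 2.35×12.5×(438−249) = 5560 J.
Q = 0 for an adiabatic process, so W = −ΔU = -5560 J.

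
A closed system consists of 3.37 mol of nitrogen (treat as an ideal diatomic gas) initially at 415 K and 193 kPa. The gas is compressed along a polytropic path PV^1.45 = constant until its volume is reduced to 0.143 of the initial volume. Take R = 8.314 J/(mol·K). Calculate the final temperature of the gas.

996 K

V₁ = nRT₁/P₁ = 3.37×8.314×415/193 = 60.2 L.
Polytropic n=1.45: T₂ = T₁(V₁/V₂)^(n−1) = 415×(6.99)^0.45 = 996 K; P₂ = P₁(V₁/V₂)^n = 3240 kPa.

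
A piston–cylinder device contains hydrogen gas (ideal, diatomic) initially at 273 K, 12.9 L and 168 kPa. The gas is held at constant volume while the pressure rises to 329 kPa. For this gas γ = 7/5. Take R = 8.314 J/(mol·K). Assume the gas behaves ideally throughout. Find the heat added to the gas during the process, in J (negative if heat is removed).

n = P₁V₁/(RT₁) = 168×12.9/(8.314×273) = 0.955 mol.
Isochoric: V stays 12.9 L; P/T = const ⇒ T₂ = 535 K, P₂ = 329 kPa.
W = 0 (no volume change).
ΔU = nCvΔT = 0.955×20.8×(535−273) = 5190 J.
Q = ΔU = 5190 J.

5190 J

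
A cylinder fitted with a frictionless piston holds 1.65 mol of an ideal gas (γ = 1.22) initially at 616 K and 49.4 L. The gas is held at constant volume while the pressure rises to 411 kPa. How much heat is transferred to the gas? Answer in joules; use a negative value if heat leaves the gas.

P₁ = nRT₁/V₁ = 1.65×8.314×616/49.4 = 171 kPa.
Isochoric: V stays 49.4 L; P/T = const ⇒ T₂ = 1480 K, P₂ = 411 kPa.
W = 0 (no volume change).
ΔU = nCvΔT = 1.65×37.8×(1480−616) = 53900 J.
Q = ΔU = 53900 J.

53900 J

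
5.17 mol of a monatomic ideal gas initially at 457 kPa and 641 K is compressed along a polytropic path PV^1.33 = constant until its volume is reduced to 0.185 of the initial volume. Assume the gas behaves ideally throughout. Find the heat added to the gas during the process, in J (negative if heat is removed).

-31400 J

V₁ = nRT₁/P₁ = 5.17×8.314×641/457 = 60.3 L.
Polytropic n=1.33: T₂ = T₁(V₁/V₂)^(n−1) = 641×(5.41)^0.33 = 1120 K; P₂ = P₁(V₁/V₂)^n = 4310 kPa.
W = (P₁V₁−P₂V₂)/(n−1) = (457×60.3−4310×11.2)/0.33 = -62200 J.
ΔU = nCvΔT = 5.17×12.5×(1120−641) = 30800 J.
Q = ΔU + W = -31400 J.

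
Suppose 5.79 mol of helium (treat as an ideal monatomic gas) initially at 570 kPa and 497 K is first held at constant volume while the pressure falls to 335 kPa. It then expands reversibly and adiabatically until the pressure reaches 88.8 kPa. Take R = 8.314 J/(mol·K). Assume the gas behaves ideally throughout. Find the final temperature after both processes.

172 K

V₁ = nRT₁/P₁ = 5.79×8.314×497/570 = 42.0 L.
Step 1 — Isochoric: V stays 42.0 L; P/T = const ⇒ T₂ = 292 K, P₂ = 335 kPa.
W = 0 (no volume change).
ΔU = nCvΔT = 5.79×12.5×(292−497) = -14800 J.
Q = ΔU = -14800 J.
State after step 1: P = 335 kPa, V = 42.0 L, T = 292 K.
Step 2 — Adiabatic: T₂/T₁ = (P₂/P₁)^((γ−1)/γ) ⇒ T₂ = 292×(0.265)^0.400 = 172 K; V₂ = 93.1 L.
ΔU = nCvΔT = 5.79×12.5×(172−292) = -8690 J.
Q = 0 for an adiabatic process, so W = −ΔU = 8690 J.
Net over both steps: W = 8690 J, Q = -14800 J, ΔU = -23500 J.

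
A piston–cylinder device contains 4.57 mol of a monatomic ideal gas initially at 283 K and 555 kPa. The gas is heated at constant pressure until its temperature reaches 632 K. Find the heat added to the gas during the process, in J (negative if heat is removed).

33200 J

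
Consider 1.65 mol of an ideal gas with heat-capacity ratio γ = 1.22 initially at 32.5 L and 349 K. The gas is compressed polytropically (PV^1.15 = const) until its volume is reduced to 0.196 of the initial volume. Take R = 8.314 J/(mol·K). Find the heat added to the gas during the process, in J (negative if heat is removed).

P₁ = nRT₁/V₁ = 1.65×8.314×349/32.5 = 147 kPa.
Polytropic n=1.15: T₂ = T₁(V₁/V₂)^(n−1) = 349×(5.10)^0.15 = 446 K; P₂ = P₁(V₁/V₂)^n = 960 kPa.
W = (P₁V₁−P₂V₂)/(n−1) = (147×32.5−960×6.37)/0.15 = -8840 J.
ΔU = nCvΔT = 1.65×37.8×(446−349) = 6030 J.
Q = ΔU + W = -2810 J.

-2810 J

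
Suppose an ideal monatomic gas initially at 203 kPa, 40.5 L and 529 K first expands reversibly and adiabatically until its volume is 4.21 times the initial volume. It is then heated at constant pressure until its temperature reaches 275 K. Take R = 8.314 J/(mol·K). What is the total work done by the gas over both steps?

n = P₁V₁/(RT₁) = 203×40.5/(8.314×529) = 1.87 mol.
Step 1 — Adiabatic: TV^(γ−1) = const ⇒ T₂ = 529×(0.238)^0.667 = 203 K; PV^γ = const ⇒ P₂ = 18.5 kPa.
ΔU = nCvΔT = 1.87×12.5×(203−529) = -7600 J.
Q = 0 for an adiabatic process, so W = −ΔU = 7600 J.
State after step 1: P = 18.5 kPa, V = 171 L, T = 203 K.
Step 2 — Isobaric: P stays 18.5 kPa; V/T = const ⇒ T₂ = 275 K, V₂ = 231 L.
W = PΔV = 18.5×(231−171) kPa·L = 1120 J.
ΔU = nCvΔT = 1.87×12.5×(275−203) = 1680 J.
Q = ΔU + W = nCpΔT = 2800 J.
Net over both steps: W = 8720 J, Q = 2800 J, ΔU = -5920 J.

8720 J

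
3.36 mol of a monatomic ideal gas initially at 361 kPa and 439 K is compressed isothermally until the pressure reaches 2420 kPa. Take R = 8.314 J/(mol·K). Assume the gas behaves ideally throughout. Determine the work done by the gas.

-23300 J

V₁ = nRT₁/P₁ = 3.36×8.314×439/361 = 34.0 L.
Isothermal: T stays 439 K; PV = const ⇒ V₂ = 5.07 L, P₂ = 2420 kPa.
W = nRT ln(V₂/V₁) = 3.36×8.314×439×ln(0.149) = -23300 J.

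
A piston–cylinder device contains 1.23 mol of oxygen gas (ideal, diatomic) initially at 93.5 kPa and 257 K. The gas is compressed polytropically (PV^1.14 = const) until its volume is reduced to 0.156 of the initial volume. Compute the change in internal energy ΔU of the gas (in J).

V₁ = nRT₁/P₁ = 1.23×8.314×257/93.5 = 28.1 L.
Polytropic n=1.14: T₂ = T₁(V₁/V₂)^(n−1) = 257×(6.41)^0.14 = 333 K; P₂ = P₁(V₁/V₂)^n = 777 kPa.
For an ideal gas ΔU = nCvΔT with Cv = (5/2)R = 20.8 J/(mol·K).
ΔU = 1.23×20.8×(333−257) = 1950 J.

1950 J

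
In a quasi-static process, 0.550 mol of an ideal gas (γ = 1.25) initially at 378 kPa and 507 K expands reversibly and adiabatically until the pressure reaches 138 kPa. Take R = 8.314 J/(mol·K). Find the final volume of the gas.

V₁ = nRT₁/P₁ = 0.550×8.314×507/378 = 6.13 L.
Adiabatic: T₂/T₁ = (P₂/P₁)^((γ−1)/γ) ⇒ T₂ = 507×(0.365)^0.200 = 414 K; V₂ = 13.7 L.

13.7 L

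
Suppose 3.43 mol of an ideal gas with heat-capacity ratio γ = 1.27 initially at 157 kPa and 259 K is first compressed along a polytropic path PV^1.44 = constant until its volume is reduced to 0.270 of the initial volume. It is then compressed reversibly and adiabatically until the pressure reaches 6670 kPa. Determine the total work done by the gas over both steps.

-36700 J

V₁ = nRT₁/P₁ = 3.43×8.314×259/157 = 47.0 L.
Step 1 — Polytropic n=1.44: T₂ = T₁(V₁/V₂)^(n−1) = 259×(3.70)^0.44 = 461 K; P₂ = P₁(V₁/V₂)^n = 1030 kPa.
W = (P₁V₁−P₂V₂)/(n−1) = (157×47.0−1030×12.7)/0.44 = -13100 J.
ΔU = nCvΔT = 3.43×30.8×(461−259) = 21300 J.
Q = ΔU + W = 8230 J.
State after step 1: P = 1030 kPa, V = 12.7 L, T = 461 K.
Step 2 — Adiabatic: T₂/T₁ = (P₂/P₁)^((γ−1)/γ) ⇒ T₂ = 461×(6.45)^0.213 = 685 K; V₂ = 2.93 L.
ΔU = nCvΔT = 3.43×30.8×(685−461) = 23700 J.
Q = 0 for an adiabatic process, so W = −ΔU = -23700 J.
Net over both steps: W = -36700 J, Q = 8230 J, ΔU = 45000 J.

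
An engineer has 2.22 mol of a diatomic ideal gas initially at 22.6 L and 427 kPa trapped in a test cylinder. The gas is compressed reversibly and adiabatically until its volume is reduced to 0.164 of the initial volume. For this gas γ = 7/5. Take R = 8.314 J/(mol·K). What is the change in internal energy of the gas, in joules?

25600 J

T₁ = P₁V₁/(nR) = 427×22.6/(2.22×8.314) = 523 K.
Adiabatic: TV^(γ−1) = const ⇒ T₂ = 523×(6.10)^0.400 = 1080 K; PV^γ = const ⇒ P₂ = 5370 kPa.
For an ideal gas ΔU = nCvΔT with Cv = (5/2)R = 20.8 J/(mol·K).
ΔU = 2.22×20.8×(1080−523) = 25600 J.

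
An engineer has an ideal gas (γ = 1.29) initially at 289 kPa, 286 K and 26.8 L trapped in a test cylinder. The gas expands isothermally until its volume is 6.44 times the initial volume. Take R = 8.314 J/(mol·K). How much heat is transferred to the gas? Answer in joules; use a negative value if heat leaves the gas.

n = P₁V₁/(RT₁) = 289×26.8/(8.314×286) = 3.26 mol.
Isothermal: T stays 286 K; PV = const ⇒ V₂ = 173 L, P₂ = 44.9 kPa.
ΔU = 0 (ideal gas, T constant).
W = nRT ln(V₂/V₁) = 3.26×8.314×286×ln(6.44) = 14400 J.
Q = ΔU + W = 14400 J.

14400 J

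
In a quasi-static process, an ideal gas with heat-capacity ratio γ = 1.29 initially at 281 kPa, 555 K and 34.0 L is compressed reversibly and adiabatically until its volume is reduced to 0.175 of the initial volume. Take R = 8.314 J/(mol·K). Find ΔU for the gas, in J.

21700 J

n = P₁V₁/(RT₁) = 281×34.0/(8.314×555) = 2.07 mol.
Adiabatic: TV^(γ−1) = const ⇒ T₂ = 555×(5.71)^0.290 = 920 K; PV^γ = const ⇒ P₂ = 2660 kPa.
For an ideal gas ΔU = nCvΔT with Cv = R/(γ−1) = 28.7 J/(mol·K).
ΔU = 2.07×28.7×(920−555) = 21700 J.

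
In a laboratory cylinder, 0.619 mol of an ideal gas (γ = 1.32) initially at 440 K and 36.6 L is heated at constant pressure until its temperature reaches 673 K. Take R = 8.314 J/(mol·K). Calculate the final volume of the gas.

56.0 L

P₁ = nRT₁/V₁ = 0.619×8.314×440/36.6 = 61.9 kPa.
Isobaric: P stays 61.9 kPa; V/T = const ⇒ T₂ = 673 K, V₂ = 56.0 L.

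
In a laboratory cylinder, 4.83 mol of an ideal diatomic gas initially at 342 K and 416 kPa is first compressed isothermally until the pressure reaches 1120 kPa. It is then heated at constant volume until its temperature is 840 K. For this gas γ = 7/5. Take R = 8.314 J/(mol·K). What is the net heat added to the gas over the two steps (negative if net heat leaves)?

36400 J

V₁ = nRT₁/P₁ = 4.83×8.314×342/416 = 33.0 L.
Step 1 — Isothermal: T stays 342 K; PV = const ⇒ V₂ = 12.3 L, P₂ = 1120 kPa.
ΔU = 0 (ideal gas, T constant).
W = nRT ln(V₂/V₁) = 4.83×8.314×342×ln(0.371) = -13600 J.
Q = ΔU + W = -13600 J.
State after step 1: P = 1120 kPa, V = 12.3 L, T = 342 K.
Step 2 — Isochoric: V stays 12.3 L; P/T = const ⇒ T₂ = 840 K, P₂ = 2750 kPa.
W = 0 (no volume change).
ΔU = nCvΔT = 4.83×20.8×(840−342) = 50000 J.
Q = ΔU = 50000 J.
Net over both steps: W = -13600 J, Q = 36400 J, ΔU = 50000 J.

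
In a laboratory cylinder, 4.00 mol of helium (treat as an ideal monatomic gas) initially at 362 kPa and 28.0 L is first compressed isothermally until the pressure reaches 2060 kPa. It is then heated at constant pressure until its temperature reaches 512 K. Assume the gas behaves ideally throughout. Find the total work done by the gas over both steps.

-10700 J

T₁ = P₁V₁/(nR) = 362×28.0/(4.00×8.314) = 305 K.
Step 1 — Isothermal: T stays 305 K; PV = const ⇒ V₂ = 4.92 L, P₂ = 2060 kPa.
ΔU = 0 (ideal gas, T constant).
W = nRT ln(V₂/V₁) = 4.00×8.314×305×ln(0.176) = -17600 J.
Q = ΔU + W = -17600 J.
State after step 1: P = 2060 kPa, V = 4.92 L, T = 305 K.
Step 2 — Isobaric: P stays 2060 kPa; V/T = const ⇒ T₂ = 512 K, V₂ = 8.27 L.
W = PΔV = 2060×(8.27−4.92) kPa·L = 6890 J.
ΔU = nCvΔT = 4.00×12.5×(512−305) = 10300 J.
Q = ΔU + W = nCpΔT = 17200 J.
Net over both steps: W = -10700 J, Q = -397 J, ΔU = 10300 J.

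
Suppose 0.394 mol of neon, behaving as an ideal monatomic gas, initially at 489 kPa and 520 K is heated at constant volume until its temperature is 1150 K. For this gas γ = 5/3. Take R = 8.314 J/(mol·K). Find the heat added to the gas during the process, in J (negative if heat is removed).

3100 J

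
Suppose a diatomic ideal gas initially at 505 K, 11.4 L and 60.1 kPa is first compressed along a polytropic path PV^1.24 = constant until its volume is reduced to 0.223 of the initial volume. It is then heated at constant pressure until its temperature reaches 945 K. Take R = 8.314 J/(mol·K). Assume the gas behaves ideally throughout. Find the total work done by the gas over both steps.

n = P₁V₁/(RT₁) = 60.1×11.4/(8.314×505) = 0.163 mol.
Step 1 — Polytropic n=1.24: T₂ = T₁(V₁/V₂)^(n−1) = 505×(4.48)^0.24 = 724 K; P₂ = P₁(V₁/V₂)^n = 386 kPa.
W = (P₁V₁−P₂V₂)/(n−1) = (60.1×11.4−386×2.54)/0.24 = -1240 J.
ΔU = nCvΔT = 0.163×20.8×(724−505) = 743 J.
Q = ΔU + W = -495 J.
State after step 1: P = 386 kPa, V = 2.54 L, T = 724 K.
Step 2 — Isobaric: P stays 386 kPa; V/T = const ⇒ T₂ = 945 K, V₂ = 3.32 L.
W = PΔV = 386×(3.32−2.54) kPa·L = 300 J.
ΔU = nCvΔT = 0.163×20.8×(945−724) = 750 J.
Q = ΔU + W = nCpΔT = 1050 J.
Net over both steps: W = -938 J, Q = 555 J, ΔU = 1490 J.

-938 J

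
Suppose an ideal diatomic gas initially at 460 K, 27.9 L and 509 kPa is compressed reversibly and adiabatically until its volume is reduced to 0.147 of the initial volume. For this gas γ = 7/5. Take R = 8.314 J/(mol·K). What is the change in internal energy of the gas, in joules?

40900 J

n = P₁V₁/(RT₁) = 509×27.9/(8.314×460) = 3.71 mol.
Adiabatic: TV^(γ−1) = const ⇒ T₂ = 460×(6.80)^0.400 = 990 K; PV^γ = const ⇒ P₂ = 7460 kPa.
For an ideal gas ΔU = nCvΔT with Cv = (5/2)R = 20.8 J/(mol·K).
ΔU = 3.71×20.8×(990−460) = 40900 J.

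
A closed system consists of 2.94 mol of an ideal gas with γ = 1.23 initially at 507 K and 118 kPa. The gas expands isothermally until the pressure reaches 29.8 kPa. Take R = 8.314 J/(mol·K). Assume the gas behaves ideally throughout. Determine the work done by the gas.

V₁ = nRT₁/P₁ = 2.94×8.314×507/118 = 105 L.
Isothermal: T stays 507 K; PV = const ⇒ V₂ = 416 L, P₂ = 29.8 kPa.
W = nRT ln(V₂/V₁) = 2.94×8.314×507×ln(3.96) = 17100 J.

17100 J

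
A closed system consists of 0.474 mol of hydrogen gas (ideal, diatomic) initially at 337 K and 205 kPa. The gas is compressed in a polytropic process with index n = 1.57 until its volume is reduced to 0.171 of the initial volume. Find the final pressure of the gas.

3280 kPa

V₁ = nRT₁/P₁ = 0.474×8.314×337/205 = 6.48 L.
Polytropic n=1.57: T₂ = T₁(V₁/V₂)^(n−1) = 337×(5.85)^0.57 = 922 K; P₂ = P₁(V₁/V₂)^n = 3280 kPa.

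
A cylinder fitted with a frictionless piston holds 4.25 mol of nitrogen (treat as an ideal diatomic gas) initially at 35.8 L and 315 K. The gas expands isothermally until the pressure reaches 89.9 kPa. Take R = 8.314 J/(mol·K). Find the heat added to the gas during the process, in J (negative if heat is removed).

P₁ = nRT₁/V₁ = 4.25×8.314×315/35.8 = 311 kPa.
Isothermal: T stays 315 K; PV = const ⇒ V₂ = 124 L, P₂ = 89.9 kPa.
ΔU = 0 (ideal gas, T constant).
W = nRT ln(V₂/V₁) = 4.25×8.314×315×ln(3.46) = 13800 J.
Q = ΔU + W = 13800 J.

13800 J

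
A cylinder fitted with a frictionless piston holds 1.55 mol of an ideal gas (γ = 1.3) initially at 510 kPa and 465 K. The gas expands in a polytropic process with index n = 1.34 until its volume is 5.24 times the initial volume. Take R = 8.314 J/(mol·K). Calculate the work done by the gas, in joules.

7590 J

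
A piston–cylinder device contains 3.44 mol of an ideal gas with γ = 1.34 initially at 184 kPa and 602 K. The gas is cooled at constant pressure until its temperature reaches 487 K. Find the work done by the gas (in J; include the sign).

V₁ = nRT₁/P₁ = 3.44×8.314×602/184 = 93.6 L.
Isobaric: P stays 184 kPa; V/T = const ⇒ T₂ = 487 K, V₂ = 75.7 L.
W = PΔV = 184×(75.7−93.6) kPa·L = -3290 J.

-3290 J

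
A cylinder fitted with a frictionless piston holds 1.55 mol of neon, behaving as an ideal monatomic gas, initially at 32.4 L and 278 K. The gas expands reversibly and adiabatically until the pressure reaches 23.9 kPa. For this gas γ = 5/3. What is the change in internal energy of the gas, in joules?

-2460 J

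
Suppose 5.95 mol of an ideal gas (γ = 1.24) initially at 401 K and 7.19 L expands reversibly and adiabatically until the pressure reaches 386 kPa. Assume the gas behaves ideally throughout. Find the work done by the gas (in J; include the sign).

26200 J

P₁ = nRT₁/V₁ = 5.95×8.314×401/7.19 = 2760 kPa.
Adiabatic: T₂/T₁ = (P₂/P₁)^((γ−1)/γ) ⇒ T₂ = 401×(0.140)^0.194 = 274 K; V₂ = 35.1 L.
ΔU = nCvΔT = 5.95×34.6×(274−401) = -26200 J.
Q = 0 for an adiabatic process, so W = −ΔU = 26200 J.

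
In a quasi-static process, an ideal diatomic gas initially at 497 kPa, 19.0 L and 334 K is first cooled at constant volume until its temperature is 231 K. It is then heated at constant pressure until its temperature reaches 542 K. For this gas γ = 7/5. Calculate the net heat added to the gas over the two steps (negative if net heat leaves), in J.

23500 J

n = P₁V₁/(RT₁) = 497×19.0/(8.314×334) = 3.40 mol.
Step 1 — Isochoric: V stays 19.0 L; P/T = const ⇒ T₂ = 231 K, P₂ = 344 kPa.
W = 0 (no volume change).
ΔU = nCvΔT = 3.40×20.8×(231−334) = -7280 J.
Q = ΔU = -7280 J.
State after step 1: P = 344 kPa, V = 19.0 L, T = 231 K.
Step 2 — Isobaric: P stays 344 kPa; V/T = const ⇒ T₂ = 542 K, V₂ = 44.6 L.
W = PΔV = 344×(44.6−19.0) kPa·L = 8790 J.
ΔU = nCvΔT = 3.40×20.8×(542−231) = 22000 J.
Q = ΔU + W = nCpΔT = 30800 J.
Net over both steps: W = 8790 J, Q = 23500 J, ΔU = 14700 J.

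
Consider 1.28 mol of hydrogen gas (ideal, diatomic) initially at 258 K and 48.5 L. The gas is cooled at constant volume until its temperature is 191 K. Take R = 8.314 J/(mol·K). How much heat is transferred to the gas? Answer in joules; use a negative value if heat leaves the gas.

-1780 J

P₁ = nRT₁/V₁ = 1.28×8.314×258/48.5 = 56.6 kPa.
Isochoric: V stays 48.5 L; P/T = const ⇒ T₂ = 191 K, P₂ = 41.9 kPa.
W = 0 (no volume change).
ΔU = nCvΔT = 1.28×20.8×(191−258) = -1780 J.
Q = ΔU = -1780 J.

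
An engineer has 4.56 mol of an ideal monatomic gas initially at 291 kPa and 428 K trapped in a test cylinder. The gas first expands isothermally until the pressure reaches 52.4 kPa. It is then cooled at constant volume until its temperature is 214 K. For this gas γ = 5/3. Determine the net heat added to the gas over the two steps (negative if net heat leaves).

15600 J

V₁ = nRT₁/P₁ = 4.56×8.314×428/291 = 55.8 L.
Step 1 — Isothermal: T stays 428 K; PV = const ⇒ V₂ = 310 L, P₂ = 52.4 kPa.
ΔU = 0 (ideal gas, T constant).
W = nRT ln(V₂/V₁) = 4.56×8.314×428×ln(5.55) = 27800 J.
Q = ΔU + W = 27800 J.
State after step 1: P = 52.4 kPa, V = 310 L, T = 428 K.
Step 2 — Isochoric: V stays 310 L; P/T = const ⇒ T₂ = 214 K, P₂ = 26.2 kPa.
W = 0 (no volume change).
ΔU = nCvΔT = 4.56×12.5×(214−428) = -12200 J.
Q = ΔU = -12200 J.
Net over both steps: W = 27800 J, Q = 15600 J, ΔU = -12200 J.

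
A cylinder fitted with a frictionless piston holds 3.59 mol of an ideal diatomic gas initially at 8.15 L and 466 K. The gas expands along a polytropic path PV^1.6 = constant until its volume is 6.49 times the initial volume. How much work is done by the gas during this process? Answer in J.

15600 J

P₁ = nRT₁/V₁ = 3.59×8.314×466/8.15 = 1710 kPa.
Polytropic n=1.6: T₂ = T₁(V₁/V₂)^(n−1) = 466×(0.154)^0.60 = 152 K; P₂ = P₁(V₁/V₂)^n = 85.6 kPa.
W = (P₁V₁−P₂V₂)/(n−1) = (1710×8.15−85.6×52.9)/0.60 = 15600 J.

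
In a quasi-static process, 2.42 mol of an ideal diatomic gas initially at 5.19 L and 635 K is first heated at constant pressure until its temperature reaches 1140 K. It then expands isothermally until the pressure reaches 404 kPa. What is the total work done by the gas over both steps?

P₁ = nRT₁/V₁ = 2.42×8.314×635/5.19 = 2460 kPa.
Step 1 — Isobaric: P stays 2460 kPa; V/T = const ⇒ T₂ = 1140 K, V₂ = 9.32 L.
W = PΔV = 2460×(9.32−5.19) kPa·L = 10200 J.
ΔU = nCvΔT = 2.42×20.8×(1140−635) = 25400 J.
Q = ΔU + W = nCpΔT = 35600 J.
State after step 1: P = 2460 kPa, V = 9.32 L, T = 1140 K.
Step 2 — Isothermal: T stays 1140 K; PV = const ⇒ V₂ = 56.8 L, P₂ = 404 kPa.
ΔU = 0 (ideal gas, T constant).
W = nRT ln(V₂/V₁) = 2.42×8.314×1140×ln(6.09) = 41500 J.
Q = ΔU + W = 41500 J.
Net over both steps: W = 51600 J, Q = 77000 J, ΔU = 25400 J.

51600 J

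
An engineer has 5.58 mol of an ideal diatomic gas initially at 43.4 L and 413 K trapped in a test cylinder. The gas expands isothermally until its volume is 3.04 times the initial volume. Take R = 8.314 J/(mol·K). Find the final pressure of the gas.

145 kPa

P₁ = nRT₁/V₁ = 5.58×8.314×413/43.4 = 441 kPa.
Isothermal: T stays 413 K; PV = const ⇒ V₂ = 132 L, P₂ = 145 kPa.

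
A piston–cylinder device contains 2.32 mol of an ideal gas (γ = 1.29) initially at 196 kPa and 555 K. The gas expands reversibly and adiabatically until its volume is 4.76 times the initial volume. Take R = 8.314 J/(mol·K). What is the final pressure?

26.2 kPa

V₁ = nRT₁/P₁ = 2.32×8.314×555/196 = 54.6 L.
Adiabatic: TV^(γ−1) = const ⇒ T₂ = 555×(0.210)^0.290 = 353 K; PV^γ = const ⇒ P₂ = 26.2 kPa.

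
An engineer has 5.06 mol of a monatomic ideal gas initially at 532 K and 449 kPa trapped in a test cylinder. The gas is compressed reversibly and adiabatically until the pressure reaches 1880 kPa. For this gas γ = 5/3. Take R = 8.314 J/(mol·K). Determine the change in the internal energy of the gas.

V₁ = nRT₁/P₁ = 5.06×8.314×532/449 = 49.8 L.
Adiabatic: T₂/T₁ = (P₂/P₁)^((γ−1)/γ) ⇒ T₂ = 532×(4.19)^0.400 = 943 K; V₂ = 21.1 L.
For an ideal gas ΔU = nCvΔT with Cv = (3/2)R = 12.5 J/(mol·K).
ΔU = 5.06×12.5×(943−532) = 26000 J.

26000 J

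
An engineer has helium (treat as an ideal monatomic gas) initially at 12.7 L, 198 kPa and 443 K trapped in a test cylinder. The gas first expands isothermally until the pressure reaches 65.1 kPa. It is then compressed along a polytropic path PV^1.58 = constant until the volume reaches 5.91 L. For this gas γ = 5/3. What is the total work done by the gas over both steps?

n = P₁V₁/(RT₁) = 198×12.7/(8.314×443) = 0.683 mol.
Step 1 — Isothermal: T stays 443 K; PV = const ⇒ V₂ = 38.6 L, P₂ = 65.1 kPa.
ΔU = 0 (ideal gas, T constant).
W = nRT ln(V₂/V₁) = 0.683×8.314×443×ln(3.04) = 2800 J.
Q = ΔU + W = 2800 J.
State after step 1: P = 65.1 kPa, V = 38.6 L, T = 443 K.
Step 2 — Polytropic n=1.58: T₂ = T₁(V₁/V₂)^(n−1) = 443×(6.54)^0.58 = 1320 K; P₂ = P₁(V₁/V₂)^n = 1260 kPa.
W = (P₁V₁−P₂V₂)/(n−1) = (65.1×38.6−1260×5.91)/0.58 = -8540 J.
ΔU = nCvΔT = 0.683×12.5×(1320−443) = 7430 J.
Q = ΔU + W = -1110 J.
Net over both steps: W = -5750 J, Q = 1690 J, ΔU = 7430 J.

-5750 J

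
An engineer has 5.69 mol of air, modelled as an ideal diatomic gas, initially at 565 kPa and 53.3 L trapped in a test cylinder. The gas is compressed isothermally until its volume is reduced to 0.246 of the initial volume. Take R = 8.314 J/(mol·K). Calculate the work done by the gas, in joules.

-42200 J

T₁ = P₁V₁/(nR) = 565×53.3/(5.69×8.314) = 637 K.
Isothermal: T stays 637 K; PV = const ⇒ V₂ = 13.1 L, P₂ = 2300 kPa.
W = nRT ln(V₂/V₁) = 5.69×8.314×637×ln(0.246) = -42200 J.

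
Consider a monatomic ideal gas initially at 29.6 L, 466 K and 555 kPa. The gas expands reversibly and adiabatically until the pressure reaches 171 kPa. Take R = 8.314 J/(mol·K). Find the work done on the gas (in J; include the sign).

n = P₁V₁/(RT₁) = 555×29.6/(8.314×466) = 4.24 mol.
Adiabatic: T₂/T₁ = (P₂/P₁)^((γ−1)/γ) ⇒ T₂ = 466×(0.308)^0.400 = 291 K; V₂ = 60.0 L.
ΔU = nCvΔT = 4.24×12.5×(291−466) = -9250 J.
Q = 0 for an adiabatic process, so W = −ΔU = 9250 J.
Work done on the gas = −W_by = -9250 J.

-9250 J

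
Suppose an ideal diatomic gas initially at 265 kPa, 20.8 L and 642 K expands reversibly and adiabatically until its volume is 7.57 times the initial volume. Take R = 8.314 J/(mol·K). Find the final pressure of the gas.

15.6 kPa

Adiabatic: TV^(γ−1) = const ⇒ T₂ = 642×(0.132)^0.400 = 286 K; PV^γ = const ⇒ P₂ = 15.6 kPa.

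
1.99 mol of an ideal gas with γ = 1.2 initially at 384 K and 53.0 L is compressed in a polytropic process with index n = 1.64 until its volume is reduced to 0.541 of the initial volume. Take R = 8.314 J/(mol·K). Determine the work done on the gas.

4780 J

P₁ = nRT₁/V₁ = 1.99×8.314×384/53.0 = 120 kPa.
Polytropic n=1.64: T₂ = T₁(V₁/V₂)^(n−1) = 384×(1.85)^0.64 = 569 K; P₂ = P₁(V₁/V₂)^n = 328 kPa.
W = (P₁V₁−P₂V₂)/(n−1) = (120×53.0−328×28.7)/0.64 = -4780 J.
Work done on the gas = −W_by = 4780 J.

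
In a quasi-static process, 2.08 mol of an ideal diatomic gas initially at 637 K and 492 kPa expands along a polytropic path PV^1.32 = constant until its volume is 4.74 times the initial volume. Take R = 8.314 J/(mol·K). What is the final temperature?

V₁ = nRT₁/P₁ = 2.08×8.314×637/492 = 22.4 L.
Polytropic n=1.32: T₂ = T₁(V₁/V₂)^(n−1) = 637×(0.211)^0.32 = 387 K; P₂ = P₁(V₁/V₂)^n = 63.1 kPa.

387 K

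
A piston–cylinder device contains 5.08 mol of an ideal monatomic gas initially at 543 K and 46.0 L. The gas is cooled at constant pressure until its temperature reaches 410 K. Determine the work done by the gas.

P₁ = nRT₁/V₁ = 5.08×8.314×543/46.0 = 499 kPa.
Isobaric: P stays 499 kPa; V/T = const ⇒ T₂ = 410 K, V₂ = 34.7 L.
W = PΔV = 499×(34.7−46.0) kPa·L = -5620 J.

-5620 J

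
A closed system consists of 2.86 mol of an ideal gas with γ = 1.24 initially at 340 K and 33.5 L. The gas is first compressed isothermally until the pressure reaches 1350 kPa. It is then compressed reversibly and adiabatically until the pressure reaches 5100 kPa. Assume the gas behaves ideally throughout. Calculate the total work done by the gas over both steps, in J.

P₁ = nRT₁/V₁ = 2.86×8.314×340/33.5 = 241 kPa.
Step 1 — Isothermal: T stays 340 K; PV = const ⇒ V₂ = 5.99 L, P₂ = 1350 kPa.
ΔU = 0 (ideal gas, T constant).
W = nRT ln(V₂/V₁) = 2.86×8.314×340×ln(0.179) = -13900 J.
Q = ΔU + W = -13900 J.
State after step 1: P = 1350 kPa, V = 5.99 L, T = 340 K.
Step 2 — Adiabatic: T₂/T₁ = (P₂/P₁)^((γ−1)/γ) ⇒ T₂ = 340×(3.78)^0.194 = 440 K; V₂ = 2.05 L.
ΔU = nCvΔT = 2.86×34.6×(440−340) = 9880 J.
Q = 0 for an adiabatic process, so W = −ΔU = -9880 J.
Net over both steps: W = -23800 J, Q = -13900 J, ΔU = 9880 J.

-23800 J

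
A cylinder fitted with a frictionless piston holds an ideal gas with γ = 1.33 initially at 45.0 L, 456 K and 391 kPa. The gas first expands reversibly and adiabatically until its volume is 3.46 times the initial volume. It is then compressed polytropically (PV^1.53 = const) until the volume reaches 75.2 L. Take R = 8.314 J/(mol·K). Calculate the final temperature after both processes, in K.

445 K

n = P₁V₁/(RT₁) = 391×45.0/(8.314×456) = 4.64 mol.
Step 1 — Adiabatic: TV^(γ−1) = const ⇒ T₂ = 456×(0.289)^0.330 = 303 K; PV^γ = const ⇒ P₂ = 75.0 kPa.
ΔU = nCvΔT = 4.64×25.2×(303−456) = -17900 J.
Q = 0 for an adiabatic process, so W = −ΔU = 17900 J.
State after step 1: P = 75.0 kPa, V = 156 L, T = 303 K.
Step 2 — Polytropic n=1.53: T₂ = T₁(V₁/V₂)^(n−1) = 303×(2.07)^0.53 = 445 K; P₂ = P₁(V₁/V₂)^n = 228 kPa.
W = (P₁V₁−P₂V₂)/(n−1) = (75.0×156−228×75.2)/0.53 = -10400 J.
ΔU = nCvΔT = 4.64×25.2×(445−303) = 16700 J.
Q = ΔU + W = 6290 J.
Net over both steps: W = 7550 J, Q = 6290 J, ΔU = -1260 J.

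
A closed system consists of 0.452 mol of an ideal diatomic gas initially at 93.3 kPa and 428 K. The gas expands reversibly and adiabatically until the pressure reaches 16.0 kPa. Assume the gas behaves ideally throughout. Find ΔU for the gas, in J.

-1590 J

V₁ = nRT₁/P₁ = 0.452×8.314×428/93.3 = 17.2 L.
Adiabatic: T₂/T₁ = (P₂/P₁)^((γ−1)/γ) ⇒ T₂ = 428×(0.171)^0.286 = 259 K; V₂ = 60.7 L.
For an ideal gas ΔU = nCvΔT with Cv = (5/2)R = 20.8 J/(mol·K).
ΔU = 0.452×20.8×(259−428) = -1590 J.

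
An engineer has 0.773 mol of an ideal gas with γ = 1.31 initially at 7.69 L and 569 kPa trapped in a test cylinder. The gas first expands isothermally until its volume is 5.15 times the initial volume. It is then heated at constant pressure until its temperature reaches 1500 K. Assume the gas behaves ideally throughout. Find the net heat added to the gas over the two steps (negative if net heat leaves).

29400 J

T₁ = P₁V₁/(nR) = 569×7.69/(0.773×8.314) = 681 K.
Step 1 — Isothermal: T stays 681 K; PV = const ⇒ V₂ = 39.6 L, P₂ = 110 kPa.
ΔU = 0 (ideal gas, T constant).
W = nRT ln(V₂/V₁) = 0.773×8.314×681×ln(5.15) = 7170 J.
Q = ΔU + W = 7170 J.
State after step 1: P = 110 kPa, V = 39.6 L, T = 681 K.
Step 2 — Isobaric: P stays 110 kPa; V/T = const ⇒ T₂ = 1500 K, V₂ = 87.3 L.
W = PΔV = 110×(87.3−39.6) kPa·L = 5260 J.
ΔU = nCvΔT = 0.773×26.8×(1500−681) = 17000 J.
Q = ΔU + W = nCpΔT = 22200 J.
Net over both steps: W = 12400 J, Q = 29400 J, ΔU = 17000 J.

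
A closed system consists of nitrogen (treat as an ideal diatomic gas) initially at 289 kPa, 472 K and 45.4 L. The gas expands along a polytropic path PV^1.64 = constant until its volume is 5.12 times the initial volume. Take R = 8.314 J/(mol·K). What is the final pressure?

Polytropic n=1.64: T₂ = T₁(V₁/V₂)^(n−1) = 472×(0.195)^0.64 = 166 K; P₂ = P₁(V₁/V₂)^n = 19.8 kPa.

19.8 kPa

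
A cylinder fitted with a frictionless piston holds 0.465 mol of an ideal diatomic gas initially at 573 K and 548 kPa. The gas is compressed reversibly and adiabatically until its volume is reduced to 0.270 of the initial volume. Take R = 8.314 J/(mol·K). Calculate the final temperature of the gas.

967 K

V₁ = nRT₁/P₁ = 0.465×8.314×573/548 = 4.04 L.
Adiabatic: TV^(γ−1) = const ⇒ T₂ = 573×(3.70)^0.400 = 967 K; PV^γ = const ⇒ P₂ = 3430 kPa.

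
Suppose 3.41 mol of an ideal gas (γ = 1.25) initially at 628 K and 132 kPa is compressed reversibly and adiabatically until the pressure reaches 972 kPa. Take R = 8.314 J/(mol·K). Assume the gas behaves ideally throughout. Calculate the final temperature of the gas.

V₁ = nRT₁/P₁ = 3.41×8.314×628/132 = 135 L.
Adiabatic: T₂/T₁ = (P₂/P₁)^((γ−1)/γ) ⇒ T₂ = 628×(7.36)^0.200 = 936 K; V₂ = 27.3 L.

936 K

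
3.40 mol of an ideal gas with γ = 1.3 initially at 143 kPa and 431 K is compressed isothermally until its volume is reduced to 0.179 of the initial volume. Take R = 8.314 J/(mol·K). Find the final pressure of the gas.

V₁ = nRT₁/P₁ = 3.40×8.314×431/143 = 85.2 L.
Isothermal: T stays 431 K; PV = const ⇒ V₂ = 15.3 L, P₂ = 799 kPa.

799 kPa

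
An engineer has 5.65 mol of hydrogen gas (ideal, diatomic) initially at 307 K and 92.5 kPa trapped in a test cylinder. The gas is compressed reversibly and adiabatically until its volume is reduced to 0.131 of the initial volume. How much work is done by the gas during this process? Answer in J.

-45200 J

V₁ = nRT₁/P₁ = 5.65×8.314×307/92.5 = 156 L.
Adiabatic: TV^(γ−1) = const ⇒ T₂ = 307×(7.63)^0.400 = 692 K; PV^γ = const ⇒ P₂ = 1590 kPa.
ΔU = nCvΔT = 5.65×20.8×(692−307) = 45200 J.
Q = 0 for an adiabatic process, so W = −ΔU = -45200 J.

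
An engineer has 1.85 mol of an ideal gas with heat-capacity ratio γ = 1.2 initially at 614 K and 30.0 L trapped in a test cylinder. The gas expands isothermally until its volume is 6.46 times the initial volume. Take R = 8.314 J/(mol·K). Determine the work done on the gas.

-17600 J

P₁ = nRT₁/V₁ = 1.85×8.314×614/30.0 = 315 kPa.
Isothermal: T stays 614 K; PV = const ⇒ V₂ = 194 L, P₂ = 48.7 kPa.
W = nRT ln(V₂/V₁) = 1.85×8.314×614×ln(6.46) = 17600 J.
Work done on the gas = −W_by = -17600 J.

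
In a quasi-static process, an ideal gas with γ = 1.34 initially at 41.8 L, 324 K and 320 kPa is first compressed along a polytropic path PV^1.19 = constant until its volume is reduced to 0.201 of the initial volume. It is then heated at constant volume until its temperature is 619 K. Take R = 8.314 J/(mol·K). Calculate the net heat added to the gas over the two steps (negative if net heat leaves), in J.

n = P₁V₁/(RT₁) = 320×41.8/(8.314×324) = 4.97 mol.
Step 1 — Polytropic n=1.19: T₂ = T₁(V₁/V₂)^(n−1) = 324×(4.98)^0.19 = 439 K; P₂ = P₁(V₁/V₂)^n = 2160 kPa.
W = (P₁V₁−P₂V₂)/(n−1) = (320×41.8−2160×8.40)/0.19 = -25100 J.
ΔU = nCvΔT = 4.97×24.5×(439−324) = 14000 J.
Q = ΔU + W = -11100 J.
State after step 1: P = 2160 kPa, V = 8.40 L, T = 439 K.
Step 2 — Isochoric: V stays 8.40 L; P/T = const ⇒ T₂ = 619 K, P₂ = 3040 kPa.
W = 0 (no volume change).
ΔU = nCvΔT = 4.97×24.5×(619−439) = 21800 J.
Q = ΔU = 21800 J.
Net over both steps: W = -25100 J, Q = 10700 J, ΔU = 35800 J.

10700 J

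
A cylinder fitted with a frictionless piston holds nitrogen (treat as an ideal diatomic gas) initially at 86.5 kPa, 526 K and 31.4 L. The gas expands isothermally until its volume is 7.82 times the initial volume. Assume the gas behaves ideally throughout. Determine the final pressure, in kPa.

11.1 kPa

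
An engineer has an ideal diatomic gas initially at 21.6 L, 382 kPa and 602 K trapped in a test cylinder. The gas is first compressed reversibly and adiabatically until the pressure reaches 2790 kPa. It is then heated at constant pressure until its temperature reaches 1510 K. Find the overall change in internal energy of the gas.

31100 J

n = P₁V₁/(RT₁) = 382×21.6/(8.314×602) = 1.65 mol.
Step 1 — Adiabatic: T₂/T₁ = (P₂/P₁)^((γ−1)/γ) ⇒ T₂ = 602×(7.30)^0.286 = 1060 K; V₂ = 5.22 L.
ΔU = nCvΔT = 1.65×20.8×(1060−602) = 15800 J.
Q = 0 for an adiabatic process, so W = −ΔU = -15800 J.
State after step 1: P = 2790 kPa, V = 5.22 L, T = 1060 K.
Step 2 — Isobaric: P stays 2790 kPa; V/T = const ⇒ T₂ = 1510 K, V₂ = 7.42 L.
W = PΔV = 2790×(7.42−5.22) kPa·L = 6130 J.
ΔU = nCvΔT = 1.65×20.8×(1510−1060) = 15300 J.
Q = ΔU + W = nCpΔT = 21500 J.
Net over both steps: W = -9650 J, Q = 21500 J, ΔU = 31100 J.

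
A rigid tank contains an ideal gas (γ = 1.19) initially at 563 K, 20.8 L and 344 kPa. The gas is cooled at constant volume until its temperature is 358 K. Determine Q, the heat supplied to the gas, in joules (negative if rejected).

n = P₁V₁/(RT₁) = 344×20.8/(8.314×563) = 1.53 mol.
Isochoric: V stays 20.8 L; P/T = const ⇒ T₂ = 358 K, P₂ = 219 kPa.
W = 0 (no volume change).
ΔU = nCvΔT = 1.53×43.8×(358−563) = -13700 J.
Q = ΔU = -13700 J.

-13700 J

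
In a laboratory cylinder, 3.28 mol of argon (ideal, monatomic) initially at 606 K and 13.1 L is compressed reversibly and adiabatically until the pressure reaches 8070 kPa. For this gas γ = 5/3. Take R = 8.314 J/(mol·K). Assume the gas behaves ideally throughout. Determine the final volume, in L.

4.30 L

P₁ = nRT₁/V₁ = 3.28×8.314×606/13.1 = 1260 kPa.
Adiabatic: T₂/T₁ = (P₂/P₁)^((γ−1)/γ) ⇒ T₂ = 606×(6.40)^0.400 = 1270 K; V₂ = 4.30 L.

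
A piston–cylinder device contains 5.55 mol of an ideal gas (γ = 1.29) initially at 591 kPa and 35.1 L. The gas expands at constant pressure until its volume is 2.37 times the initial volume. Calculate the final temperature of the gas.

1070 K

T₁ = P₁V₁/(nR) = 591×35.1/(5.55×8.314) = 450 K.
Isobaric: P stays 591 kPa; V/T = const ⇒ T₂ = 1070 K, V₂ = 83.2 L.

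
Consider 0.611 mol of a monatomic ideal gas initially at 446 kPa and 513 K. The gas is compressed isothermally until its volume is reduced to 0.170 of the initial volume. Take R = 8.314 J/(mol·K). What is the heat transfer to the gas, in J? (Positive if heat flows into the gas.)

-4620 J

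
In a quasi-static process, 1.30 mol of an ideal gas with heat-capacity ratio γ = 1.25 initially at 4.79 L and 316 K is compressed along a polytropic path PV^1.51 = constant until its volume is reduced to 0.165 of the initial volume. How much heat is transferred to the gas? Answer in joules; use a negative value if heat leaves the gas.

P₁ = nRT₁/V₁ = 1.30×8.314×316/4.79 = 713 kPa.
Polytropic n=1.51: T₂ = T₁(V₁/V₂)^(n−1) = 316×(6.06)^0.51 = 792 K; P₂ = P₁(V₁/V₂)^n = 10800 kPa.
W = (P₁V₁−P₂V₂)/(n−1) = (713×4.79−10800×0.790)/0.51 = -10100 J.
ΔU = nCvΔT = 1.30×33.3×(792−316) = 20600 J.
Q = ΔU + W = 10500 J.

10500 J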